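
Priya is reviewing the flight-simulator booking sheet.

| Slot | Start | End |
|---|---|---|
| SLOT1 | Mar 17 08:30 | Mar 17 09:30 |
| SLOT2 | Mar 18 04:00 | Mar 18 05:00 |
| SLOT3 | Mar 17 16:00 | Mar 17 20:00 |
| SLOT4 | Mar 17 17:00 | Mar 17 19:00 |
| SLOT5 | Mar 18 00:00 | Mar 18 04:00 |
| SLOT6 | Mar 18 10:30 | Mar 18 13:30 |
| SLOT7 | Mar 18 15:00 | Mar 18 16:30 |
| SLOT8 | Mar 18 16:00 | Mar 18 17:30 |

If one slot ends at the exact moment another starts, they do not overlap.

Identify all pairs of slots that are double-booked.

SLOT3 & SLOT4, SLOT7 & SLOT8

Sorted by start: SLOT1, SLOT3, SLOT4, SLOT5, SLOT2, SLOT6, SLOT7, SLOT8.
SLOT3 starts after SLOT1 ends; SLOT1 is clear from here.
SLOT4 starts before SLOT3 ends → SLOT3 and SLOT4 overlap.
SLOT5 starts after SLOT3 ends; SLOT3 is clear from here.
SLOT5 starts after SLOT4 ends; SLOT4 is clear from here.
SLOT2 starts exactly when SLOT5 ends (back-to-back, no overlap); SLOT5 is clear from here.
SLOT6 starts after SLOT2 ends; SLOT2 is clear from here.
SLOT7 starts after SLOT6 ends; SLOT6 is clear from here.
SLOT8 starts before SLOT7 ends → SLOT7 and SLOT8 overlap.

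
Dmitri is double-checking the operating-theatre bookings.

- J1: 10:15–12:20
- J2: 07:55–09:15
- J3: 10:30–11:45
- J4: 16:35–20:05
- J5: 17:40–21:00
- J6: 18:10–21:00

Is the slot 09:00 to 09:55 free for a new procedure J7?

J2: starts 07:55 before J7 ends 09:55, and ends 09:15 after J7 starts 09:00 → overlap.
J1: starts 10:15 at or after J7 ends 09:55 → clear.
J3: starts 10:30 at or after J7 ends 09:55 → clear.
J4: starts 16:35 at or after J7 ends 09:55 → clear.
J5: starts 17:40 at or after J7 ends 09:55 → clear.
J6: starts 18:10 at or after J7 ends 09:55 → clear.
J7 overlaps J2.

No — it overlaps J2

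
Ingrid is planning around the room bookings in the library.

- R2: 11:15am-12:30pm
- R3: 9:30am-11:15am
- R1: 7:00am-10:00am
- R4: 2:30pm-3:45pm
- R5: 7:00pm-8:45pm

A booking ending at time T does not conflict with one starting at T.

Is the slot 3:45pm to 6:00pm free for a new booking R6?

Yes — the slot is free

R1: ends 10:00am at or before R6 starts 3:45pm → clear.
R3: ends 11:15am at or before R6 starts 3:45pm → clear.
R2: ends 12:30pm at or before R6 starts 3:45pm → clear.
R4: ends 3:45pm at or before R6 starts 3:45pm → clear.
R5: starts 7:00pm at or after R6 ends 6:00pm → clear.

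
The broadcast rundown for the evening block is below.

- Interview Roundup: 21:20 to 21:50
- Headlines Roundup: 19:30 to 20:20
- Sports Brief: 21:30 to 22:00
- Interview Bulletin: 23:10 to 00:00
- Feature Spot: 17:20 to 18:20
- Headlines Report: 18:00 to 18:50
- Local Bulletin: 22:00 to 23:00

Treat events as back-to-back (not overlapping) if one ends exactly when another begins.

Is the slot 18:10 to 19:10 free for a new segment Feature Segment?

No — it overlaps Feature Spot, Headlines Report

Feature Spot: starts 17:20 before Feature Segment ends 19:10, and ends 18:20 after Feature Segment starts 18:10 → overlap.
Headlines Report: starts 18:00 before Feature Segment ends 19:10, and ends 18:50 after Feature Segment starts 18:10 → overlap.
Headlines Roundup: starts 19:30 at or after Feature Segment ends 19:10 → clear.
Interview Roundup: starts 21:20 at or after Feature Segment ends 19:10 → clear.
Sports Brief: starts 21:30 at or after Feature Segment ends 19:10 → clear.
Local Bulletin: starts 22:00 at or after Feature Segment ends 19:10 → clear.
Interview Bulletin: starts 23:10 at or after Feature Segment ends 19:10 → clear.
Feature Segment overlaps Headlines Report, Feature Spot.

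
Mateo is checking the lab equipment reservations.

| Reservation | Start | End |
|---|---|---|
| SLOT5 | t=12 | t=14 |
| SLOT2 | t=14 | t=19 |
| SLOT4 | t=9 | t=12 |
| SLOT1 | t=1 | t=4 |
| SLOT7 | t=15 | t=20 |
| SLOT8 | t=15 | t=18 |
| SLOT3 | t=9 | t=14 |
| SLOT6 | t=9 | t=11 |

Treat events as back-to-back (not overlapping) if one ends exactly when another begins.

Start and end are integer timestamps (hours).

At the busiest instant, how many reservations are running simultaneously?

3

Sweep the timeline, counting +1 at each start and −1 at each end (ends before starts at a tie):
t=1 start SLOT1 → 1
t=4 end SLOT1 → 0
t=9 start SLOT3 → 1
t=9 start SLOT4 → 2
t=9 start SLOT6 → 3
t=11 end SLOT6 → 2
t=12 end SLOT4 → 1
t=12 start SLOT5 → 2
t=14 end SLOT3 → 1
t=14 end SLOT5 → 0
t=14 start SLOT2 → 1
t=15 start SLOT7 → 2
t=15 start SLOT8 → 3
t=18 end SLOT8 → 2
t=19 end SLOT2 → 1
t=20 end SLOT7 → 0
Peak is 3, at t=9 (SLOT3, SLOT4, SLOT6).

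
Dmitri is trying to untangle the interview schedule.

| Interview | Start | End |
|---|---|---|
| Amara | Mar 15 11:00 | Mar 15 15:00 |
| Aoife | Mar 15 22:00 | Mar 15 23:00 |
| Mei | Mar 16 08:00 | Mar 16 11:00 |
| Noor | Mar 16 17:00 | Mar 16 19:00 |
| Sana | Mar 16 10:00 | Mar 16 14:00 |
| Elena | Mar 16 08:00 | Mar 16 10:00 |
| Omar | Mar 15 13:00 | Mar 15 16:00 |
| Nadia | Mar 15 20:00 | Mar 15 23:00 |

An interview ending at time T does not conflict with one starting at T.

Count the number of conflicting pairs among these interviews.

Sorted by start: Amara, Omar, Nadia, Aoife, Elena, Mei, Sana, Noor.
Omar starts before Amara ends → Amara and Omar overlap.
Nadia starts after Amara ends — done with Amara.
Nadia starts after Omar ends — done with Omar.
Aoife starts before Nadia ends → Nadia and Aoife overlap.
Elena starts after Nadia ends — done with Nadia.
Elena starts after Aoife ends — done with Aoife.
Mei starts before Elena ends → Elena and Mei overlap.
Sana starts exactly when Elena ends (back-to-back, no overlap) — done with Elena.
Sana starts before Mei ends → Mei and Sana overlap.
Noor starts after Mei ends.
Noor starts after Sana ends.
Overlapping pairs: Amara & Omar, Aoife & Nadia, Elena & Mei, Mei & Sana — 4 in total.

4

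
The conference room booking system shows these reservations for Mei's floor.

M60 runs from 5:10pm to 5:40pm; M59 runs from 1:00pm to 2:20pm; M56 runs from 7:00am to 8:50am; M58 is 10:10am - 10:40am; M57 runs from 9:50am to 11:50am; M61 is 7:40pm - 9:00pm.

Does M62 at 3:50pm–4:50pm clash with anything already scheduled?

No — it doesn't clash with anything

M56: ends 8:50am at or before M62 starts 3:50pm → clear.
M57: ends 11:50am at or before M62 starts 3:50pm → clear.
M58: ends 10:40am at or before M62 starts 3:50pm → clear.
M59: ends 2:20pm at or before M62 starts 3:50pm → clear.
M60: starts 5:10pm at or after M62 ends 4:50pm → clear.
M61: starts 7:40pm at or after M62 ends 4:50pm → clear.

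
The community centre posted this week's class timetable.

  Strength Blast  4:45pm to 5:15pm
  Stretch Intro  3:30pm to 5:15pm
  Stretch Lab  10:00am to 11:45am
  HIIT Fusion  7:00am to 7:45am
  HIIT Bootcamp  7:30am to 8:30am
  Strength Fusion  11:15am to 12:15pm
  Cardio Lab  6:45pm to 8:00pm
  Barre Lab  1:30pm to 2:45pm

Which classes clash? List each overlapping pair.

Two intervals overlap when each starts before the other ends.
Sorted by start: HIIT Fusion, HIIT Bootcamp, Stretch Lab, Strength Fusion, Barre Lab, Stretch Intro, Strength Blast, Cardio Lab.
HIIT Bootcamp starts before HIIT Fusion ends → HIIT Fusion and HIIT Bootcamp overlap.
Stretch Lab starts after HIIT Fusion ends; HIIT Fusion is clear from here.
Stretch Lab starts after HIIT Bootcamp ends; HIIT Bootcamp is clear from here.
Strength Fusion starts before Stretch Lab ends → Stretch Lab and Strength Fusion overlap.
Barre Lab starts after Stretch Lab ends; Stretch Lab is clear from here.
Barre Lab starts after Strength Fusion ends; Strength Fusion is clear from here.
Stretch Intro starts after Barre Lab ends; Barre Lab is clear from here.
Strength Blast starts before Stretch Intro ends → Stretch Intro and Strength Blast overlap.
Cardio Lab starts after Stretch Intro ends.
Cardio Lab starts after Strength Blast ends.

HIIT Bootcamp & HIIT Fusion, Strength Blast & Stretch Intro, Strength Fusion & Stretch Lab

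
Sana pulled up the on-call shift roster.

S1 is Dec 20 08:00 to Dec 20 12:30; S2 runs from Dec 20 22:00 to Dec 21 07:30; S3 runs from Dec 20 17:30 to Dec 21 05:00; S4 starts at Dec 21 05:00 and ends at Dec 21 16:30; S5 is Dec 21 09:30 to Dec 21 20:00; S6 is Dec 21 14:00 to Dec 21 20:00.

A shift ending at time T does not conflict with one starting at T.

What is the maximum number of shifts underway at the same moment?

Sweep the timeline, counting +1 at each start and −1 at each end (ends before starts at a tie):
Dec 20 08:00 start S1 → 1
Dec 20 12:30 end S1 → 0
Dec 20 17:30 start S3 → 1
Dec 20 22:00 start S2 → 2
Dec 21 05:00 end S3 → 1
Dec 21 05:00 start S4 → 2
Dec 21 07:30 end S2 → 1
Dec 21 09:30 start S5 → 2
Dec 21 14:00 start S6 → 3
Dec 21 16:30 end S4 → 2
Dec 21 20:00 end S5 → 1
Dec 21 20:00 end S6 → 0
Peak is 3, at Dec 21 14:00 (S4, S5, S6).

3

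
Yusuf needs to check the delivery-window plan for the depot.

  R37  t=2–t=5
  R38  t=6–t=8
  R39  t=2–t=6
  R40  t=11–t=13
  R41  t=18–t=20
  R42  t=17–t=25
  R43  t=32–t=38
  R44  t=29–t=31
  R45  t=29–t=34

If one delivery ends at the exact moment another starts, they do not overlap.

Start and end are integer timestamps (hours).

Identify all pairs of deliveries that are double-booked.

Sorted by start: R37, R39, R38, R40, R42, R41, R44, R45, R43.
R39 starts before R37 ends → R37 and R39 overlap.
R38 starts after R37 ends, so R37 has no further overlaps.
R38 starts exactly when R39 ends (back-to-back, no overlap), so R39 has no further overlaps.
R40 starts after R38 ends, so R38 has no further overlaps.
R42 starts after R40 ends, so R40 has no further overlaps.
R41 starts before R42 ends → R42 and R41 overlap.
R44 starts after R42 ends, so R42 has no further overlaps.
R44 starts after R41 ends, so R41 has no further overlaps.
R45 starts before R44 ends → R44 and R45 overlap.
R43 starts after R44 ends.
R43 starts before R45 ends → R45 and R43 overlap.

R37 & R39, R41 & R42, R43 & R45, R44 & R45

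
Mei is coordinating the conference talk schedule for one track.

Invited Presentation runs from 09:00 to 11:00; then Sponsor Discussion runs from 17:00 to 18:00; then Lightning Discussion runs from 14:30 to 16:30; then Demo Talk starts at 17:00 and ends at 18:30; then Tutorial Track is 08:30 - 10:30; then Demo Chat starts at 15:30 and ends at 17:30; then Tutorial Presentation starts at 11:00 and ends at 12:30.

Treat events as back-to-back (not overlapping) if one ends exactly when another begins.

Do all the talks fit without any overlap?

Check each pair: they overlap iff neither finishes before the other starts.
Sorted by start: Tutorial Track, Invited Presentation, Tutorial Presentation, Lightning Discussion, Demo Chat, Sponsor Discussion, Demo Talk.
Invited Presentation starts before Tutorial Track ends → Tutorial Track and Invited Presentation overlap.
That's a conflict, so the schedule is not conflict-free.

No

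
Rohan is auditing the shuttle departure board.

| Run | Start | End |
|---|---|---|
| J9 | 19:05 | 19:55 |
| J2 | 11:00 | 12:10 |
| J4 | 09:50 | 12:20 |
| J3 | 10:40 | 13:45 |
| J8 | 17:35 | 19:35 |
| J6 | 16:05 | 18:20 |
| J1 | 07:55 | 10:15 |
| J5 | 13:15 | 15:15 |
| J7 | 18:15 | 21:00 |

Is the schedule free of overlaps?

Check each pair: they overlap iff neither finishes before the other starts.
Sorted by start: J1, J4, J3, J2, J5, J6, J8, J7, J9.
J4 starts before J1 ends → J1 and J4 overlap.
That's a conflict, so the schedule is not conflict-free.

No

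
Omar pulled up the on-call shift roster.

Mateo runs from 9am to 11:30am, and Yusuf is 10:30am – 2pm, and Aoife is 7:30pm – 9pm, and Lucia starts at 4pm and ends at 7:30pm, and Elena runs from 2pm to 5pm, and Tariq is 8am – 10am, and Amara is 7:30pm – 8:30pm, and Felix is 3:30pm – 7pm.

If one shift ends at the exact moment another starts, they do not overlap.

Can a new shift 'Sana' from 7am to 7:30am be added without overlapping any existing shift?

Tariq: starts 8am at or after Sana ends 7:30am → clear.
Mateo: starts 9am at or after Sana ends 7:30am → clear.
Yusuf: starts 10:30am at or after Sana ends 7:30am → clear.
Elena: starts 2pm at or after Sana ends 7:30am → clear.
Felix: starts 3:30pm at or after Sana ends 7:30am → clear.
Lucia: starts 4pm at or after Sana ends 7:30am → clear.
Amara: starts 7:30pm at or after Sana ends 7:30am → clear.
Aoife: starts 7:30pm at or after Sana ends 7:30am → clear.

Yes — the slot is free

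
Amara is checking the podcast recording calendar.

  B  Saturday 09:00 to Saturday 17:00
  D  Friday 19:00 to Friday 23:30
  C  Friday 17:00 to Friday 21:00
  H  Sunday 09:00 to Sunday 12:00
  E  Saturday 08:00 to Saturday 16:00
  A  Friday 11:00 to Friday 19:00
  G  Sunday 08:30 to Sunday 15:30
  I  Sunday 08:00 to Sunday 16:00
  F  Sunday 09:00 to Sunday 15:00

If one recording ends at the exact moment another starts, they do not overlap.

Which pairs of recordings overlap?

Sorted by start: A, C, D, E, B, I, G, F, H.
C starts before A ends → A and C overlap.
D starts exactly when A ends (back-to-back, no overlap), so nothing later overlaps A either.
D starts before C ends → C and D overlap.
E starts after C ends, so nothing later overlaps C either.
E starts after D ends, so nothing later overlaps D either.
B starts before E ends → E and B overlap.
I starts after E ends, so nothing later overlaps E either.
I starts after B ends, so nothing later overlaps B either.
G starts before I ends → I and G overlap.
F starts before I ends → I and F overlap.
H starts before I ends → I and H overlap.
F starts before G ends → G and F overlap.
H starts before G ends → G and H overlap.
H starts before F ends → F and H overlap.

A & C, B & E, C & D, F & G, F & H, F & I, G & H, G & I, H & I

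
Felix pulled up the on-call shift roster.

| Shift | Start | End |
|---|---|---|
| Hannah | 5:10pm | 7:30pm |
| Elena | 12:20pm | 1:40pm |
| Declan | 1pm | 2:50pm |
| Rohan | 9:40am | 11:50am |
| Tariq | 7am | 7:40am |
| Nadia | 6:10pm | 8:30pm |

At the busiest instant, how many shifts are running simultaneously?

2

Sweep the timeline, counting +1 at each start and −1 at each end (ends before starts at a tie):
7am start Tariq → 1
7:40am end Tariq → 0
9:40am start Rohan → 1
11:50am end Rohan → 0
12:20pm start Elena → 1
1pm start Declan → 2
1:40pm end Elena → 1
2:50pm end Declan → 0
5:10pm start Hannah → 1
6:10pm start Nadia → 2
7:30pm end Hannah → 1
8:30pm end Nadia → 0
Peak is 2, at 1pm (Declan, Elena).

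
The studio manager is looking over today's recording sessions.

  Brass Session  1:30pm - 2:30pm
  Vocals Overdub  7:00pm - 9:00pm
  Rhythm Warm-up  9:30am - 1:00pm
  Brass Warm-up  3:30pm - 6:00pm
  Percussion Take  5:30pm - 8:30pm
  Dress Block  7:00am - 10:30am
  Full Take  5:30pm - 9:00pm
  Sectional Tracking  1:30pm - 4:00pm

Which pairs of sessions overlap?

Sorted by start: Dress Block, Rhythm Warm-up, Brass Session, Sectional Tracking, Brass Warm-up, Percussion Take, Full Take, Vocals Overdub.
Rhythm Warm-up starts before Dress Block ends → Dress Block and Rhythm Warm-up overlap.
Brass Session starts after Dress Block ends — done with Dress Block.
Brass Session starts after Rhythm Warm-up ends — done with Rhythm Warm-up.
Sectional Tracking starts before Brass Session ends → Brass Session and Sectional Tracking overlap.
Brass Warm-up starts after Brass Session ends — done with Brass Session.
Brass Warm-up starts before Sectional Tracking ends → Sectional Tracking and Brass Warm-up overlap.
Percussion Take starts after Sectional Tracking ends — done with Sectional Tracking.
Percussion Take starts before Brass Warm-up ends → Brass Warm-up and Percussion Take overlap.
Full Take starts before Brass Warm-up ends → Brass Warm-up and Full Take overlap.
Vocals Overdub starts after Brass Warm-up ends.
Full Take starts before Percussion Take ends → Percussion Take and Full Take overlap.
Vocals Overdub starts before Percussion Take ends → Percussion Take and Vocals Overdub overlap.
Vocals Overdub starts before Full Take ends → Full Take and Vocals Overdub overlap.

Brass Session & Sectional Tracking, Brass Warm-up & Full Take, Brass Warm-up & Percussion Take, Brass Warm-up & Sectional Tracking, Dress Block & Rhythm Warm-up, Full Take & Percussion Take, Full Take & Vocals Overdub, Percussion Take & Vocals Overdub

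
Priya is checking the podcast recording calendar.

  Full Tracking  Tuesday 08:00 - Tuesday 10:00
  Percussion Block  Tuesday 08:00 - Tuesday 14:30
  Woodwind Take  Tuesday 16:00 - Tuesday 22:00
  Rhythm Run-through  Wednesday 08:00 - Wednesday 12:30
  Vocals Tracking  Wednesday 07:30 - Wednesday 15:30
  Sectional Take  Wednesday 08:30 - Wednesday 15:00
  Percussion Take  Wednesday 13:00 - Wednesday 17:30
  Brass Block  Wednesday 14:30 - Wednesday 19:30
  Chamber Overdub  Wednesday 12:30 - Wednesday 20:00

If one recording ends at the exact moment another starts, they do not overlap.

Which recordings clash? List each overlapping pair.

Brass Block & Chamber Overdub, Brass Block & Percussion Take, Brass Block & Sectional Take, Brass Block & Vocals Tracking, Chamber Overdub & Percussion Take, Chamber Overdub & Sectional Take, Chamber Overdub & Vocals Tracking, Full Tracking & Percussion Block, Percussion Take & Sectional Take, Percussion Take & Vocals Tracking, Rhythm Run-through & Sectional Take, Rhythm Run-through & Vocals Tracking, Sectional Take & Vocals Tracking

Two intervals overlap when each starts before the other ends.
Sorted by start: Full Tracking, Percussion Block, Woodwind Take, Vocals Tracking, Rhythm Run-through, Sectional Take, Chamber Overdub, Percussion Take, Brass Block.
Percussion Block starts before Full Tracking ends → Full Tracking and Percussion Block overlap.
Woodwind Take starts after Full Tracking ends; Full Tracking is clear from here.
Woodwind Take starts after Percussion Block ends; Percussion Block is clear from here.
Vocals Tracking starts after Woodwind Take ends; Woodwind Take is clear from here.
Rhythm Run-through starts before Vocals Tracking ends → Vocals Tracking and Rhythm Run-through overlap.
Sectional Take starts before Vocals Tracking ends → Vocals Tracking and Sectional Take overlap.
Chamber Overdub starts before Vocals Tracking ends → Vocals Tracking and Chamber Overdub overlap.
Percussion Take starts before Vocals Tracking ends → Vocals Tracking and Percussion Take overlap.
Brass Block starts before Vocals Tracking ends → Vocals Tracking and Brass Block overlap.
Sectional Take starts before Rhythm Run-through ends → Rhythm Run-through and Sectional Take overlap.
Chamber Overdub starts exactly when Rhythm Run-through ends (back-to-back, no overlap); Rhythm Run-through is clear from here.
Chamber Overdub starts before Sectional Take ends → Sectional Take and Chamber Overdub overlap.
Percussion Take starts before Sectional Take ends → Sectional Take and Percussion Take overlap.
Brass Block starts before Sectional Take ends → Sectional Take and Brass Block overlap.
Percussion Take starts before Chamber Overdub ends → Chamber Overdub and Percussion Take overlap.
Brass Block starts before Chamber Overdub ends → Chamber Overdub and Brass Block overlap.
Brass Block starts before Percussion Take ends → Percussion Take and Brass Block overlap.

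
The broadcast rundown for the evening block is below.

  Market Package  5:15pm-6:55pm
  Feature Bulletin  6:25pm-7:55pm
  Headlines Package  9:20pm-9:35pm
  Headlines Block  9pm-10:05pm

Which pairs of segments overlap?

Sorted by start: Market Package, Feature Bulletin, Headlines Block, Headlines Package.
Feature Bulletin starts before Market Package ends → Market Package and Feature Bulletin overlap.
Headlines Block starts after Market Package ends; Market Package is clear from here.
Headlines Block starts after Feature Bulletin ends; Feature Bulletin is clear from here.
Headlines Package starts before Headlines Block ends → Headlines Block and Headlines Package overlap.

Feature Bulletin & Market Package, Headlines Block & Headlines Package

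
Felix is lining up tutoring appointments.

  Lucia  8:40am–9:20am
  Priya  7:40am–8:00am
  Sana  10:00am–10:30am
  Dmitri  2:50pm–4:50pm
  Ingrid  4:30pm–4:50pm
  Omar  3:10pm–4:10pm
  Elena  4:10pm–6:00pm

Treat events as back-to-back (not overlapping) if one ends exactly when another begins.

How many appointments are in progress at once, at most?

Sweep the timeline, counting +1 at each start and −1 at each end (ends before starts at a tie):
7:40am start Priya → 1
8:00am end Priya → 0
8:40am start Lucia → 1
9:20am end Lucia → 0
10:00am start Sana → 1
10:30am end Sana → 0
2:50pm start Dmitri → 1
3:10pm start Omar → 2
4:10pm end Omar → 1
4:10pm start Elena → 2
4:30pm start Ingrid → 3
4:50pm end Dmitri → 2
4:50pm end Ingrid → 1
6:00pm end Elena → 0
Peak is 3, at 4:30pm (Dmitri, Elena, Ingrid).

3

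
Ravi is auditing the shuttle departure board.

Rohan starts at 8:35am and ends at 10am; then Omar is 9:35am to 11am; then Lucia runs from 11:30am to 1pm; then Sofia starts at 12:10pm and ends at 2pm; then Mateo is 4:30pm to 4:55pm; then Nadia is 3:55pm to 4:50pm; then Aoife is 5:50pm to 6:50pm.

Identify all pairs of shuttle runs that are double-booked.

Sorted by start: Rohan, Omar, Lucia, Sofia, Nadia, Mateo, Aoife.
Omar starts before Rohan ends → Rohan and Omar overlap.
Lucia starts after Rohan ends, so Rohan has no further overlaps.
Lucia starts after Omar ends, so Omar has no further overlaps.
Sofia starts before Lucia ends → Lucia and Sofia overlap.
Nadia starts after Lucia ends, so Lucia has no further overlaps.
Nadia starts after Sofia ends, so Sofia has no further overlaps.
Mateo starts before Nadia ends → Nadia and Mateo overlap.
Aoife starts after Nadia ends.
Aoife starts after Mateo ends.

Lucia & Sofia, Mateo & Nadia, Omar & Rohan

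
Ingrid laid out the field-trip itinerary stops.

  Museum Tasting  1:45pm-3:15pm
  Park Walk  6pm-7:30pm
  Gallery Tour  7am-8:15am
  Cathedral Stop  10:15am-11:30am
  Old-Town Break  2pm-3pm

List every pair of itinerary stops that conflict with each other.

Museum Tasting & Old-Town Break

Sorted by start: Gallery Tour, Cathedral Stop, Museum Tasting, Old-Town Break, Park Walk.
Cathedral Stop starts after Gallery Tour ends — done with Gallery Tour.
Museum Tasting starts after Cathedral Stop ends — done with Cathedral Stop.
Old-Town Break starts before Museum Tasting ends → Museum Tasting and Old-Town Break overlap.
Park Walk starts after Museum Tasting ends.
Park Walk starts after Old-Town Break ends.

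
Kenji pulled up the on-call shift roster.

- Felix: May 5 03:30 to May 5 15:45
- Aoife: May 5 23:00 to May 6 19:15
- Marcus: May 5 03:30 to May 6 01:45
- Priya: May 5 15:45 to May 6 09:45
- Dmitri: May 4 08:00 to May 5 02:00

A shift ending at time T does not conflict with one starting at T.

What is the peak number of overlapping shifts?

Sort all start/end points and keep a running count:
May 4 08:00 start Dmitri → 1
May 5 02:00 end Dmitri → 0
May 5 03:30 start Felix → 1
May 5 03:30 start Marcus → 2
May 5 15:45 end Felix → 1
May 5 15:45 start Priya → 2
May 5 23:00 start Aoife → 3
May 6 01:45 end Marcus → 2
May 6 09:45 end Priya → 1
May 6 19:15 end Aoife → 0
Peak is 3, at May 5 23:00 (Aoife, Marcus, Priya).

3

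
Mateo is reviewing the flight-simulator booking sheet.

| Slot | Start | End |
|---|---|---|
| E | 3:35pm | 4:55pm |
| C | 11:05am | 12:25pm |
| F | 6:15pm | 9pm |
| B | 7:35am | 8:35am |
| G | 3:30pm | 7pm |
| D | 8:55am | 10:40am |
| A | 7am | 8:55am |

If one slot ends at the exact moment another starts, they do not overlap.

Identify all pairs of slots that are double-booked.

Sorted by start: A, B, D, C, G, E, F.
B starts before A ends → A and B overlap.
D starts exactly when A ends (back-to-back, no overlap); A is clear from here.
D starts after B ends; B is clear from here.
C starts after D ends; D is clear from here.
G starts after C ends; C is clear from here.
E starts before G ends → G and E overlap.
F starts before G ends → G and F overlap.
F starts after E ends.

A & B, E & G, F & G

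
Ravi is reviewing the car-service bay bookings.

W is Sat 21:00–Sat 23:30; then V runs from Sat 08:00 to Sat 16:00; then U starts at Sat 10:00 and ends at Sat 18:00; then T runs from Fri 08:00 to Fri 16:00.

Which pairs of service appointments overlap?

Check each pair: they overlap iff neither finishes before the other starts.
Sorted by start: T, V, U, W.
V starts after T ends, so nothing later overlaps T either.
U starts before V ends → V and U overlap.
W starts after V ends.
W starts after U ends.

U & V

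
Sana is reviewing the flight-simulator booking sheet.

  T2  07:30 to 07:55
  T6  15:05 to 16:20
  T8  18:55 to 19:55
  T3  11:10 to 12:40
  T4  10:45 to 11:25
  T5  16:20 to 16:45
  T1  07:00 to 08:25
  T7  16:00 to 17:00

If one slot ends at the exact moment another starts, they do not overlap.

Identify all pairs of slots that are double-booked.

T1 & T2, T3 & T4, T5 & T7, T6 & T7

Sorted by start: T1, T2, T4, T3, T6, T7, T5, T8.
T2 starts before T1 ends → T1 and T2 overlap.
T4 starts after T1 ends, so nothing later overlaps T1 either.
T4 starts after T2 ends, so nothing later overlaps T2 either.
T3 starts before T4 ends → T4 and T3 overlap.
T6 starts after T4 ends, so nothing later overlaps T4 either.
T6 starts after T3 ends, so nothing later overlaps T3 either.
T7 starts before T6 ends → T6 and T7 overlap.
T5 starts exactly when T6 ends (back-to-back, no overlap), so nothing later overlaps T6 either.
T5 starts before T7 ends → T7 and T5 overlap.
T8 starts after T7 ends.
T8 starts after T5 ends.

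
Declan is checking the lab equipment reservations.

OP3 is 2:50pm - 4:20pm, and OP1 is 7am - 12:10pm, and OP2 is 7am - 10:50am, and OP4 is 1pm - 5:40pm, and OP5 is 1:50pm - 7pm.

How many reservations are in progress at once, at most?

Sweep the timeline, counting +1 at each start and −1 at each end (ends before starts at a tie):
7am start OP1 → 1
7am start OP2 → 2
10:50am end OP2 → 1
12:10pm end OP1 → 0
1pm start OP4 → 1
1:50pm start OP5 → 2
2:50pm start OP3 → 3
4:20pm end OP3 → 2
5:40pm end OP4 → 1
7pm end OP5 → 0
Peak is 3, at 2:50pm (OP3, OP4, OP5).

3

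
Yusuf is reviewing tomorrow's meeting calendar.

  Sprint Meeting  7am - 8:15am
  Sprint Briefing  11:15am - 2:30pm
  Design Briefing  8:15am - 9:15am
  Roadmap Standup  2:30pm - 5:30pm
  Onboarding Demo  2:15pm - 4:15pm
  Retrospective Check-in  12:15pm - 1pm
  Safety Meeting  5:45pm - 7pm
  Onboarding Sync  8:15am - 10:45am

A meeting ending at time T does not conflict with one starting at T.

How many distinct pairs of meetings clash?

4

Sorted by start: Sprint Meeting, Design Briefing, Onboarding Sync, Sprint Briefing, Retrospective Check-in, Onboarding Demo, Roadmap Standup, Safety Meeting.
Design Briefing starts exactly when Sprint Meeting ends (back-to-back, no overlap), so nothing later overlaps Sprint Meeting either.
Onboarding Sync starts before Design Briefing ends → Design Briefing and Onboarding Sync overlap.
Sprint Briefing starts after Design Briefing ends, so nothing later overlaps Design Briefing either.
Sprint Briefing starts after Onboarding Sync ends, so nothing later overlaps Onboarding Sync either.
Retrospective Check-in starts before Sprint Briefing ends → Sprint Briefing and Retrospective Check-in overlap.
Onboarding Demo starts before Sprint Briefing ends → Sprint Briefing and Onboarding Demo overlap.
Roadmap Standup starts exactly when Sprint Briefing ends (back-to-back, no overlap), so nothing later overlaps Sprint Briefing either.
Onboarding Demo starts after Retrospective Check-in ends, so nothing later overlaps Retrospective Check-in either.
Roadmap Standup starts before Onboarding Demo ends → Onboarding Demo and Roadmap Standup overlap.
Safety Meeting starts after Onboarding Demo ends.
Safety Meeting starts after Roadmap Standup ends.
Overlapping pairs: Design Briefing & Onboarding Sync, Onboarding Demo & Roadmap Standup, Onboarding Demo & Sprint Briefing, Retrospective Check-in & Sprint Briefing — 4 in total.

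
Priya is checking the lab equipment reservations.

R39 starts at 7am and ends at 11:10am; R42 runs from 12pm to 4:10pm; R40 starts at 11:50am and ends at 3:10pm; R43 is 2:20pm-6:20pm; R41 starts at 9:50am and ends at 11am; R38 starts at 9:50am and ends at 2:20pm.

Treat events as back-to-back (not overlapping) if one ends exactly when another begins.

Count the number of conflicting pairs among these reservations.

Sorted by start: R39, R38, R41, R40, R42, R43.
R38 starts before R39 ends → R39 and R38 overlap.
R41 starts before R39 ends → R39 and R41 overlap.
R40 starts after R39 ends, so nothing later overlaps R39 either.
R41 starts before R38 ends → R38 and R41 overlap.
R40 starts before R38 ends → R38 and R40 overlap.
R42 starts before R38 ends → R38 and R42 overlap.
R43 starts exactly when R38 ends (back-to-back, no overlap).
R40 starts after R41 ends, so nothing later overlaps R41 either.
R42 starts before R40 ends → R40 and R42 overlap.
R43 starts before R40 ends → R40 and R43 overlap.
R43 starts before R42 ends → R42 and R43 overlap.
Overlapping pairs: R38 & R39, R38 & R40, R38 & R41, R38 & R42, R39 & R41, R40 & R42, R40 & R43, R42 & R43 — 8 in total.

8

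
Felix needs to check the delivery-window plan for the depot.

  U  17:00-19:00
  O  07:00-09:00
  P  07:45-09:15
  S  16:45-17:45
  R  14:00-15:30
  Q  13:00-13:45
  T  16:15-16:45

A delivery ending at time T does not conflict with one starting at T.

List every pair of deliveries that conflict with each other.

Sorted by start: O, P, Q, R, T, S, U.
P starts before O ends → O and P overlap.
Q starts after O ends — done with O.
Q starts after P ends — done with P.
R starts after Q ends — done with Q.
T starts after R ends — done with R.
S starts exactly when T ends (back-to-back, no overlap) — done with T.
U starts before S ends → S and U overlap.

O & P, S & U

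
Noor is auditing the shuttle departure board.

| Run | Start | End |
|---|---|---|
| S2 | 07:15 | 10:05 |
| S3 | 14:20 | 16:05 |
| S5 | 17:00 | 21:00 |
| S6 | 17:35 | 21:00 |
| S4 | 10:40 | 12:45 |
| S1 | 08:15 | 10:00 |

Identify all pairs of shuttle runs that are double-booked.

S1 & S2, S5 & S6

Sorted by start: S2, S1, S4, S3, S5, S6.
S1 starts before S2 ends → S2 and S1 overlap.
S4 starts after S2 ends, so nothing later overlaps S2 either.
S4 starts after S1 ends, so nothing later overlaps S1 either.
S3 starts after S4 ends, so nothing later overlaps S4 either.
S5 starts after S3 ends, so nothing later overlaps S3 either.
S6 starts before S5 ends → S5 and S6 overlap.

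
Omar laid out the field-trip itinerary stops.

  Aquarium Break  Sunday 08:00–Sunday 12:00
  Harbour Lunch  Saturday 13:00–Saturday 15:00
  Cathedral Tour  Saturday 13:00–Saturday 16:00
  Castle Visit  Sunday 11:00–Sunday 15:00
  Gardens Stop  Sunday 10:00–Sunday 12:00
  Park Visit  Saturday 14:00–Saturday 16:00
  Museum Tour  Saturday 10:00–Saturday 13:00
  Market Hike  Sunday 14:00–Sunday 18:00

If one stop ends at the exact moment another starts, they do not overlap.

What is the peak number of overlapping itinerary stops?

3

Sweep the timeline, counting +1 at each start and −1 at each end (ends before starts at a tie):
Saturday 10:00 start Museum Tour → 1
Saturday 13:00 end Museum Tour → 0
Saturday 13:00 start Cathedral Tour → 1
Saturday 13:00 start Harbour Lunch → 2
Saturday 14:00 start Park Visit → 3
Saturday 15:00 end Harbour Lunch → 2
Saturday 16:00 end Cathedral Tour → 1
Saturday 16:00 end Park Visit → 0
Sunday 08:00 start Aquarium Break → 1
Sunday 10:00 start Gardens Stop → 2
Sunday 11:00 start Castle Visit → 3
Sunday 12:00 end Aquarium Break → 2
Sunday 12:00 end Gardens Stop → 1
Sunday 14:00 start Market Hike → 2
Sunday 15:00 end Castle Visit → 1
Sunday 18:00 end Market Hike → 0
Peak is 3, at Saturday 14:00 (Cathedral Tour, Harbour Lunch, Park Visit).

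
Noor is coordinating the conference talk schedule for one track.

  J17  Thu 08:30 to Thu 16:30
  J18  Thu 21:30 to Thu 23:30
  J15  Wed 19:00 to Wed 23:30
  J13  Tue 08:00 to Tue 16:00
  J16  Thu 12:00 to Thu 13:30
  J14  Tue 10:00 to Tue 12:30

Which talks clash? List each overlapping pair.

J13 & J14, J16 & J17

Sorted by start: J13, J14, J15, J17, J16, J18.
J14 starts before J13 ends → J13 and J14 overlap.
J15 starts after J13 ends; J13 is clear from here.
J15 starts after J14 ends; J14 is clear from here.
J17 starts after J15 ends; J15 is clear from here.
J16 starts before J17 ends → J17 and J16 overlap.
J18 starts after J17 ends.
J18 starts after J16 ends.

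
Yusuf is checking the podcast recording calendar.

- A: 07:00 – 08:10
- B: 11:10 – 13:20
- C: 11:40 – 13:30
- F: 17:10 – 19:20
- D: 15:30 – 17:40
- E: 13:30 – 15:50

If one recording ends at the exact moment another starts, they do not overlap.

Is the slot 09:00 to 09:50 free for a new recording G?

A: ends 08:10 at or before G starts 09:00 → clear.
B: starts 11:10 at or after G ends 09:50 → clear.
C: starts 11:40 at or after G ends 09:50 → clear.
E: starts 13:30 at or after G ends 09:50 → clear.
D: starts 15:30 at or after G ends 09:50 → clear.
F: starts 17:10 at or after G ends 09:50 → clear.

Yes — the slot is free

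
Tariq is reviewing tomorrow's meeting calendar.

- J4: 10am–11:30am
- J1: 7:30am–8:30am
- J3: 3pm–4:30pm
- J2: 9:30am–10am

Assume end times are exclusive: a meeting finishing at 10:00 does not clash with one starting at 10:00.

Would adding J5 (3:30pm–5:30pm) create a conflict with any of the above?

J1: ends 8:30am at or before J5 starts 3:30pm → clear.
J2: ends 10am at or before J5 starts 3:30pm → clear.
J4: ends 11:30am at or before J5 starts 3:30pm → clear.
J3: starts 3pm before J5 ends 5:30pm, and ends 4:30pm after J5 starts 3:30pm → overlap.
J5 overlaps J3.

Yes — it overlaps J3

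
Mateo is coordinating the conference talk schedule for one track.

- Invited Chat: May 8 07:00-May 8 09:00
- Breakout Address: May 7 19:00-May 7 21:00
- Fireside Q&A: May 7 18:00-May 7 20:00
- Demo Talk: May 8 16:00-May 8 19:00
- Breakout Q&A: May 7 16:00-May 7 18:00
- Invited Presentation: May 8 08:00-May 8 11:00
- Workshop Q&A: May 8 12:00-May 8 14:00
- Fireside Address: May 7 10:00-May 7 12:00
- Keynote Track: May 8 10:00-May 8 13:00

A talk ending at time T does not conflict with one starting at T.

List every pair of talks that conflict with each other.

Sorted by start: Fireside Address, Breakout Q&A, Fireside Q&A, Breakout Address, Invited Chat, Invited Presentation, Keynote Track, Workshop Q&A, Demo Talk.
Breakout Q&A starts after Fireside Address ends — done with Fireside Address.
Fireside Q&A starts exactly when Breakout Q&A ends (back-to-back, no overlap) — done with Breakout Q&A.
Breakout Address starts before Fireside Q&A ends → Fireside Q&A and Breakout Address overlap.
Invited Chat starts after Fireside Q&A ends — done with Fireside Q&A.
Invited Chat starts after Breakout Address ends — done with Breakout Address.
Invited Presentation starts before Invited Chat ends → Invited Chat and Invited Presentation overlap.
Keynote Track starts after Invited Chat ends — done with Invited Chat.
Keynote Track starts before Invited Presentation ends → Invited Presentation and Keynote Track overlap.
Workshop Q&A starts after Invited Presentation ends — done with Invited Presentation.
Workshop Q&A starts before Keynote Track ends → Keynote Track and Workshop Q&A overlap.
Demo Talk starts after Keynote Track ends.
Demo Talk starts after Workshop Q&A ends.

Breakout Address & Fireside Q&A, Invited Chat & Invited Presentation, Invited Presentation & Keynote Track, Keynote Track & Workshop Q&A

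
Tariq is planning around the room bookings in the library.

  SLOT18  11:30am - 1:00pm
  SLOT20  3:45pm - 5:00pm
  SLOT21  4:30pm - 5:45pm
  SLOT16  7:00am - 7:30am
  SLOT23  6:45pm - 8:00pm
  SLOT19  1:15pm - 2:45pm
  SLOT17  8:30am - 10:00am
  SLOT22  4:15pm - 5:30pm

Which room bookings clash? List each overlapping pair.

SLOT20 & SLOT21, SLOT20 & SLOT22, SLOT21 & SLOT22

Check each pair: they overlap iff neither finishes before the other starts.
Sorted by start: SLOT16, SLOT17, SLOT18, SLOT19, SLOT20, SLOT22, SLOT21, SLOT23.
SLOT17 starts after SLOT16 ends; SLOT16 is clear from here.
SLOT18 starts after SLOT17 ends; SLOT17 is clear from here.
SLOT19 starts after SLOT18 ends; SLOT18 is clear from here.
SLOT20 starts after SLOT19 ends; SLOT19 is clear from here.
SLOT22 starts before SLOT20 ends → SLOT20 and SLOT22 overlap.
SLOT21 starts before SLOT20 ends → SLOT20 and SLOT21 overlap.
SLOT23 starts after SLOT20 ends.
SLOT21 starts before SLOT22 ends → SLOT22 and SLOT21 overlap.
SLOT23 starts after SLOT22 ends.
SLOT23 starts after SLOT21 ends.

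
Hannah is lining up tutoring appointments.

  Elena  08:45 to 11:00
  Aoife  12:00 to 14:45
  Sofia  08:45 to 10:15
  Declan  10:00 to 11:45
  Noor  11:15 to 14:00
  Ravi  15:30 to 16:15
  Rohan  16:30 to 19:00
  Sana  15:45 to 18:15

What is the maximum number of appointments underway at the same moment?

Sweep the timeline, counting +1 at each start and −1 at each end (ends before starts at a tie):
08:45 start Elena → 1
08:45 start Sofia → 2
10:00 start Declan → 3
10:15 end Sofia → 2
11:00 end Elena → 1
11:15 start Noor → 2
11:45 end Declan → 1
12:00 start Aoife → 2
14:00 end Noor → 1
14:45 end Aoife → 0
15:30 start Ravi → 1
15:45 start Sana → 2
16:15 end Ravi → 1
16:30 start Rohan → 2
18:15 end Sana → 1
19:00 end Rohan → 0
Peak is 3, at 10:00 (Declan, Elena, Sofia).

3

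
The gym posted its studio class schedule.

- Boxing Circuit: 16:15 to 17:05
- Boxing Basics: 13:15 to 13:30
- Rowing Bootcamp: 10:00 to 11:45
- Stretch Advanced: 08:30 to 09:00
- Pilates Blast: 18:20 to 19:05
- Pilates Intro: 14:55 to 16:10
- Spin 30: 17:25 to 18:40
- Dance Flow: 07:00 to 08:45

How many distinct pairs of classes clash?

2

Sorted by start: Dance Flow, Stretch Advanced, Rowing Bootcamp, Boxing Basics, Pilates Intro, Boxing Circuit, Spin 30, Pilates Blast.
Stretch Advanced starts before Dance Flow ends → Dance Flow and Stretch Advanced overlap.
Rowing Bootcamp starts after Dance Flow ends, so nothing later overlaps Dance Flow either.
Rowing Bootcamp starts after Stretch Advanced ends, so nothing later overlaps Stretch Advanced either.
Boxing Basics starts after Rowing Bootcamp ends, so nothing later overlaps Rowing Bootcamp either.
Pilates Intro starts after Boxing Basics ends, so nothing later overlaps Boxing Basics either.
Boxing Circuit starts after Pilates Intro ends, so nothing later overlaps Pilates Intro either.
Spin 30 starts after Boxing Circuit ends, so nothing later overlaps Boxing Circuit either.
Pilates Blast starts before Spin 30 ends → Spin 30 and Pilates Blast overlap.
Overlapping pairs: Dance Flow & Stretch Advanced, Pilates Blast & Spin 30 — 2 in total.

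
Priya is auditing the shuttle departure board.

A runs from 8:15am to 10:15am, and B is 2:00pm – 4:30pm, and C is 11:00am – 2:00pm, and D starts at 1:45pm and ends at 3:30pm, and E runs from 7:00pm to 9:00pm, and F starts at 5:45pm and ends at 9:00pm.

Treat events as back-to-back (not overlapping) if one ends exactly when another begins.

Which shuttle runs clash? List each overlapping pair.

Two intervals overlap when each starts before the other ends.
Sorted by start: A, C, D, B, F, E.
C starts after A ends, so nothing later overlaps A either.
D starts before C ends → C and D overlap.
B starts exactly when C ends (back-to-back, no overlap), so nothing later overlaps C either.
B starts before D ends → D and B overlap.
F starts after D ends, so nothing later overlaps D either.
F starts after B ends, so nothing later overlaps B either.
E starts before F ends → F and E overlap.

B & D, C & D, E & F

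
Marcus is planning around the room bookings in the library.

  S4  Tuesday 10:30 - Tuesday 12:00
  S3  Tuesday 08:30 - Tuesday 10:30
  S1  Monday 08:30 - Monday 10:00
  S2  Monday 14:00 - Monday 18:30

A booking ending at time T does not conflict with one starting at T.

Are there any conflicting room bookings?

No

Sorted by start: S1, S2, S3, S4.
S2 starts after S1 ends — done with S1.
S3 starts after S2 ends — done with S2.
S4 starts exactly when S3 ends (back-to-back, no overlap).
Every pair is clear; the schedule has no overlaps.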